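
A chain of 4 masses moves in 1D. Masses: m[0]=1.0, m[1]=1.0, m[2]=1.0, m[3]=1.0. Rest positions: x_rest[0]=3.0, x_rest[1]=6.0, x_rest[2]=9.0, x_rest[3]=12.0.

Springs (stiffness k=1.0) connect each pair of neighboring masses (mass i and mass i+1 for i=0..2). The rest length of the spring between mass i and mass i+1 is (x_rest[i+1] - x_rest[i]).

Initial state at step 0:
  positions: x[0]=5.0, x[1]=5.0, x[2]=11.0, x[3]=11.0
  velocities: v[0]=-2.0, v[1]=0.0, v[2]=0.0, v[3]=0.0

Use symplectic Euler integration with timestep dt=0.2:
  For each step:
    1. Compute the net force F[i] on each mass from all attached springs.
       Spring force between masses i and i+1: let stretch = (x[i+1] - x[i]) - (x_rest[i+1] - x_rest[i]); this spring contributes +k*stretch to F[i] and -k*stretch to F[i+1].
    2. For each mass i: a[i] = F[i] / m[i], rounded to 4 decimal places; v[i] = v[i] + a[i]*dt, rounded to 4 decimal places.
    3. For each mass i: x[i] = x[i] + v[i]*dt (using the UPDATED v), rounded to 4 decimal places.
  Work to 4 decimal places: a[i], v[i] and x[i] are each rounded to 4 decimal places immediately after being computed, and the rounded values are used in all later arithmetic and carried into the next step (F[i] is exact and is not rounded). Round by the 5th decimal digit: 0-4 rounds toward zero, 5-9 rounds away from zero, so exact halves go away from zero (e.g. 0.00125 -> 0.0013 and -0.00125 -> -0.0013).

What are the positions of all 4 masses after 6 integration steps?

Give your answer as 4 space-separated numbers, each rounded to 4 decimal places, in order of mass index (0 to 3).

Answer: 1.4309 7.5871 7.9210 12.6610

Derivation:
Step 0: x=[5.0000 5.0000 11.0000 11.0000] v=[-2.0000 0.0000 0.0000 0.0000]
Step 1: x=[4.4800 5.2400 10.7600 11.1200] v=[-2.6000 1.2000 -1.2000 0.6000]
Step 2: x=[3.8704 5.6704 10.3136 11.3456] v=[-3.0480 2.1520 -2.2320 1.1280]
Step 3: x=[3.2128 6.2145 9.7228 11.6499] v=[-3.2880 2.7206 -2.9542 1.5216]
Step 4: x=[2.5553 6.7789 9.0687 11.9971] v=[-3.2877 2.8219 -3.2704 1.7362]
Step 5: x=[1.9467 7.2659 8.4402 12.3472] v=[-3.0430 2.4351 -3.1427 1.7505]
Step 6: x=[1.4309 7.5871 7.9210 12.6610] v=[-2.5792 1.6061 -2.5962 1.5691]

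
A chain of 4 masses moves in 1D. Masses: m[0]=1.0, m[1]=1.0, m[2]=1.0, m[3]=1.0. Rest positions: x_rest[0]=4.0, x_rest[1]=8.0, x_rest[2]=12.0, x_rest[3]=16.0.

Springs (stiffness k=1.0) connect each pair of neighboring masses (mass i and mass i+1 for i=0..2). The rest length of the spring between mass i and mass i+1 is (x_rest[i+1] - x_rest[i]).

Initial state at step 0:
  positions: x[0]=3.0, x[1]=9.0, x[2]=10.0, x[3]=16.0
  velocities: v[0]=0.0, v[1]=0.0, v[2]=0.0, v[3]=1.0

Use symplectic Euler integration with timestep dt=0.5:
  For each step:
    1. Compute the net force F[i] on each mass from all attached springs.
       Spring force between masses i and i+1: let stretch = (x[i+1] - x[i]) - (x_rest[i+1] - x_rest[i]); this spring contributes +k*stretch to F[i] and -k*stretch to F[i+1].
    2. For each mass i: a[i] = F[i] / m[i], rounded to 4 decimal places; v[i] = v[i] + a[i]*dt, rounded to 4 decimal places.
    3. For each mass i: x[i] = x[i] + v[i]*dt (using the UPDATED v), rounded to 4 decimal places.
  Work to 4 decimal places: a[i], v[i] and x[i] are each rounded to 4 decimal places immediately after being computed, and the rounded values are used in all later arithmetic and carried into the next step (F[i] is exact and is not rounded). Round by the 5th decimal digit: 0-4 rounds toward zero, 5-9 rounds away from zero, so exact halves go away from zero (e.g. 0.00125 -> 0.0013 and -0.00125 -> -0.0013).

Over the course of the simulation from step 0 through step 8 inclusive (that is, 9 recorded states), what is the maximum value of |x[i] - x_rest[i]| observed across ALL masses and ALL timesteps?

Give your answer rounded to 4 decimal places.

Step 0: x=[3.0000 9.0000 10.0000 16.0000] v=[0.0000 0.0000 0.0000 1.0000]
Step 1: x=[3.5000 7.7500 11.2500 16.0000] v=[1.0000 -2.5000 2.5000 0.0000]
Step 2: x=[4.0625 6.3125 12.8125 15.8125] v=[1.1250 -2.8750 3.1250 -0.3750]
Step 3: x=[4.1875 5.9375 13.5000 15.8750] v=[0.2500 -0.7500 1.3750 0.1250]
Step 4: x=[3.7500 7.0157 12.8906 16.3438] v=[-0.8750 2.1563 -1.2188 0.9375]
Step 5: x=[3.1289 8.7462 11.6758 16.9493] v=[-1.2422 3.4609 -2.4297 1.2109]
Step 6: x=[2.9121 9.8048 11.0469 17.2364] v=[-0.4336 2.1171 -1.2578 0.5742]
Step 7: x=[3.4185 9.4507 11.6549 16.9761] v=[1.0128 -0.7082 1.2159 -0.5206]
Step 8: x=[4.4330 8.1396 13.0421 16.3855] v=[2.0289 -2.6222 2.7744 -1.1812]
Max displacement = 2.0625

Answer: 2.0625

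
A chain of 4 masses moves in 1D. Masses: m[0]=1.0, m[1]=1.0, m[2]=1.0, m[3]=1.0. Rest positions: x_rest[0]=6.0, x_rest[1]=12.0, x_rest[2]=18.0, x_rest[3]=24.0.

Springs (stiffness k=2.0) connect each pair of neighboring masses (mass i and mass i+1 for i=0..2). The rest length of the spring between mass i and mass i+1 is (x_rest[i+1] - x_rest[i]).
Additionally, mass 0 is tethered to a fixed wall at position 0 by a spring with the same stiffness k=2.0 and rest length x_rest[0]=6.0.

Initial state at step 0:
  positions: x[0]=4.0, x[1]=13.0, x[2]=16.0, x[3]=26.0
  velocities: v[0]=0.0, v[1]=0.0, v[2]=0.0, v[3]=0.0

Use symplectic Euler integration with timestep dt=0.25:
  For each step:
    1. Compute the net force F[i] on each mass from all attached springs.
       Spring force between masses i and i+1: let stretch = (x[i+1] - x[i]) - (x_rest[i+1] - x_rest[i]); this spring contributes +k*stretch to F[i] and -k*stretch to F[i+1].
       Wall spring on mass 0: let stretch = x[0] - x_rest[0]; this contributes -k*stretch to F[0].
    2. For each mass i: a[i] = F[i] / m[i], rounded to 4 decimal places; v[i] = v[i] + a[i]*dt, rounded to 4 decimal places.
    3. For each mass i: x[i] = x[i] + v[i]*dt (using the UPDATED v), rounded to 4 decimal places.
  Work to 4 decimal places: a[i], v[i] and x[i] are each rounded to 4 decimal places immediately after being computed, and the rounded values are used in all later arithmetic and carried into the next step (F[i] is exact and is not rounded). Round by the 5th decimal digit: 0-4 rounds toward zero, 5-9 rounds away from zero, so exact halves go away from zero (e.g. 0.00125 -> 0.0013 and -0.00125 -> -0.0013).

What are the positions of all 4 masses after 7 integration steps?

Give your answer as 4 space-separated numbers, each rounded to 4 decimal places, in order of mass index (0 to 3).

Answer: 6.2302 13.7815 17.5175 23.3024

Derivation:
Step 0: x=[4.0000 13.0000 16.0000 26.0000] v=[0.0000 0.0000 0.0000 0.0000]
Step 1: x=[4.6250 12.2500 16.8750 25.5000] v=[2.5000 -3.0000 3.5000 -2.0000]
Step 2: x=[5.6250 11.1250 18.2500 24.6719] v=[4.0000 -4.5000 5.5000 -3.3125]
Step 3: x=[6.6094 10.2031 19.5371 23.7910] v=[3.9375 -3.6875 5.1485 -3.5235]
Step 4: x=[7.2168 9.9988 20.1892 23.1284] v=[2.4297 -0.8174 2.6085 -2.6505]
Step 5: x=[7.2699 10.7205 19.9349 22.8484] v=[0.2123 2.8868 -1.0171 -1.1201]
Step 6: x=[6.8456 12.1627 18.8930 22.9542] v=[-1.6974 5.7687 -4.1676 0.4232]
Step 7: x=[6.2302 13.7815 17.5175 23.3024] v=[-2.4617 6.4753 -5.5022 1.3926]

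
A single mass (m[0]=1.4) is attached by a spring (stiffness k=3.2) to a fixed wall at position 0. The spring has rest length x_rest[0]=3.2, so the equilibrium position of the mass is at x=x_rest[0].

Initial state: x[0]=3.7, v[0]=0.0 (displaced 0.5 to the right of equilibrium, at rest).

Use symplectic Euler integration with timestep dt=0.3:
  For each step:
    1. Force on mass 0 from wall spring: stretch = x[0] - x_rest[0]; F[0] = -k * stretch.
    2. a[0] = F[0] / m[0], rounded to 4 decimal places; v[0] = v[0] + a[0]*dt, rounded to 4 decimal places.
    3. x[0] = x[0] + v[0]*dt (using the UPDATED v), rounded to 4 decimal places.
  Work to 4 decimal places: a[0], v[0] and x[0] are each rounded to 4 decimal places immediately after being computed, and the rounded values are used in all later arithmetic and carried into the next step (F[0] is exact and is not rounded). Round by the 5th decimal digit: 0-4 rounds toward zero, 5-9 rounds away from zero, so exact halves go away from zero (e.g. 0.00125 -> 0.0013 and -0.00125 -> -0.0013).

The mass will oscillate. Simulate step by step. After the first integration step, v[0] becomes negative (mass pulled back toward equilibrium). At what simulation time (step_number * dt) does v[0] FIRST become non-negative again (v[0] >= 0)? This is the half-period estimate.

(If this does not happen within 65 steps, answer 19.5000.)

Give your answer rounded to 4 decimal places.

Step 0: x=[3.7000] v=[0.0000]
Step 1: x=[3.5971] v=[-0.3429]
Step 2: x=[3.4125] v=[-0.6152]
Step 3: x=[3.1842] v=[-0.7609]
Step 4: x=[2.9592] v=[-0.7501]
Step 5: x=[2.7837] v=[-0.5850]
Step 6: x=[2.6938] v=[-0.2996]
Step 7: x=[2.7081] v=[0.0475]
First v>=0 after going negative at step 7, time=2.1000

Answer: 2.1000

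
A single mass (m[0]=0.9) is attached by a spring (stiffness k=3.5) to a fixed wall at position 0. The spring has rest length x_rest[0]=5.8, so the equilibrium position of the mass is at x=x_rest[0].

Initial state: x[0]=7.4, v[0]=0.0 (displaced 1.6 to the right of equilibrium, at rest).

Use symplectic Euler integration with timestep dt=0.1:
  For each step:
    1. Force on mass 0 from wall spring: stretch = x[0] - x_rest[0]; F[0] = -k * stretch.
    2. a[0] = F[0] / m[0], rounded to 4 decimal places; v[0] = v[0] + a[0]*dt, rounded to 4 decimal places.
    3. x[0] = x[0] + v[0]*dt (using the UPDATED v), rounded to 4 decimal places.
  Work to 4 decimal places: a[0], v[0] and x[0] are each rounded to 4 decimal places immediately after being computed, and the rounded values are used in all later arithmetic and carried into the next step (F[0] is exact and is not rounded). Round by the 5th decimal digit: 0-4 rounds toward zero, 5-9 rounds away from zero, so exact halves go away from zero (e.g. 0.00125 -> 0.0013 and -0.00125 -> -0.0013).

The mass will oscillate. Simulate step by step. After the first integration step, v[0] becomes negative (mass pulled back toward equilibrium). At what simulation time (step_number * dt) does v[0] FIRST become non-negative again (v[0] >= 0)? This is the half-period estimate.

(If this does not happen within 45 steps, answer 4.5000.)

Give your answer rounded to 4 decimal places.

Answer: 1.6000

Derivation:
Step 0: x=[7.4000] v=[0.0000]
Step 1: x=[7.3378] v=[-0.6222]
Step 2: x=[7.2158] v=[-1.2202]
Step 3: x=[7.0387] v=[-1.7708]
Step 4: x=[6.8135] v=[-2.2525]
Step 5: x=[6.5488] v=[-2.6466]
Step 6: x=[6.2550] v=[-2.9378]
Step 7: x=[5.9435] v=[-3.1147]
Step 8: x=[5.6265] v=[-3.1705]
Step 9: x=[5.3162] v=[-3.1030]
Step 10: x=[5.0247] v=[-2.9149]
Step 11: x=[4.7634] v=[-2.6134]
Step 12: x=[4.5424] v=[-2.2103]
Step 13: x=[4.3703] v=[-1.7212]
Step 14: x=[4.2538] v=[-1.1652]
Step 15: x=[4.1974] v=[-0.5639]
Step 16: x=[4.2033] v=[0.0593]
First v>=0 after going negative at step 16, time=1.6000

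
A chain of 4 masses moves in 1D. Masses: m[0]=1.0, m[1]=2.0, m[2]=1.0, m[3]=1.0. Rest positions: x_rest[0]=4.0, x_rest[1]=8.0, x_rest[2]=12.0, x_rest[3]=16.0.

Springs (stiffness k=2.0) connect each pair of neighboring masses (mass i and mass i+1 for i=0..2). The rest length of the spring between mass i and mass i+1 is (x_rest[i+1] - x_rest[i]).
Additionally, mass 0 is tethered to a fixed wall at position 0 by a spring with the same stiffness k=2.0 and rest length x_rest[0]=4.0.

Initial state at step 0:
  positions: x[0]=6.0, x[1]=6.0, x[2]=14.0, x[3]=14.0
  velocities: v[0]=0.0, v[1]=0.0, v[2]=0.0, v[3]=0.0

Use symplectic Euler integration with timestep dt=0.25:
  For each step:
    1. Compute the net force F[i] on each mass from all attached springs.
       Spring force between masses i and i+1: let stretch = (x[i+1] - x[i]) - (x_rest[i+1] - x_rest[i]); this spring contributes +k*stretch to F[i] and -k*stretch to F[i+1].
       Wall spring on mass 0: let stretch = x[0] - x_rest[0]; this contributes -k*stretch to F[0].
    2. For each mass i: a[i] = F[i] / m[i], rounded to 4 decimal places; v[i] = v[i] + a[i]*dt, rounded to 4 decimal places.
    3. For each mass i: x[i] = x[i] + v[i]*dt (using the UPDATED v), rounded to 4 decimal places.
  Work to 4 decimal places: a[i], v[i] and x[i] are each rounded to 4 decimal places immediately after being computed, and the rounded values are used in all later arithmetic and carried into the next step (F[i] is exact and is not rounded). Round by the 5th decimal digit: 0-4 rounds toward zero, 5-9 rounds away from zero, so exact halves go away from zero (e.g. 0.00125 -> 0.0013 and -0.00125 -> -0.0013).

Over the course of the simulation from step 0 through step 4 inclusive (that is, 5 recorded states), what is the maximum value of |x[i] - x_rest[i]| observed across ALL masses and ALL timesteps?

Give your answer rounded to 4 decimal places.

Step 0: x=[6.0000 6.0000 14.0000 14.0000] v=[0.0000 0.0000 0.0000 0.0000]
Step 1: x=[5.2500 6.5000 13.0000 14.5000] v=[-3.0000 2.0000 -4.0000 2.0000]
Step 2: x=[4.0000 7.3281 11.3750 15.3125] v=[-5.0000 3.3125 -6.5000 3.2500]
Step 3: x=[2.6660 8.2012 9.7363 16.1328] v=[-5.3360 3.4922 -6.5547 3.2813]
Step 4: x=[1.6907 8.8243 8.7053 16.6536] v=[-3.9014 2.4922 -4.1240 2.0831]
Max displacement = 3.2947

Answer: 3.2947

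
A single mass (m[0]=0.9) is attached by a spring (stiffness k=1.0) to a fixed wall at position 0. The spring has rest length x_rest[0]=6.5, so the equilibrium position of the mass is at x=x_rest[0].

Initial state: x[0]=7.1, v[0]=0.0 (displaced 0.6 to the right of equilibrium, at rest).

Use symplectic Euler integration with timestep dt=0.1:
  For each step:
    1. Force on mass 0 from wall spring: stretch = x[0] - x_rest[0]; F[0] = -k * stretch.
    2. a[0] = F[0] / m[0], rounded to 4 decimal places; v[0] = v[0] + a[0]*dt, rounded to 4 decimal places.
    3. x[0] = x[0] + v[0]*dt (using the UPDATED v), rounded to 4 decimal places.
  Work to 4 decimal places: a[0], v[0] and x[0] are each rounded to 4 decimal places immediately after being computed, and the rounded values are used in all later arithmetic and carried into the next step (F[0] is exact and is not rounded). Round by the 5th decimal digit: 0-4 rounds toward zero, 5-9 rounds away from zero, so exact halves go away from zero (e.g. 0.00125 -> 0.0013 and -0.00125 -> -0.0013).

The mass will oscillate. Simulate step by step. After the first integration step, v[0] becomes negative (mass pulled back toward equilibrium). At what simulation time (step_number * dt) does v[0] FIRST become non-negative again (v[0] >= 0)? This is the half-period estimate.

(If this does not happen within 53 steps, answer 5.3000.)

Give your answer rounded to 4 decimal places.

Step 0: x=[7.1000] v=[0.0000]
Step 1: x=[7.0933] v=[-0.0667]
Step 2: x=[7.0800] v=[-0.1326]
Step 3: x=[7.0603] v=[-0.1970]
Step 4: x=[7.0344] v=[-0.2593]
Step 5: x=[7.0025] v=[-0.3187]
Step 6: x=[6.9651] v=[-0.3745]
Step 7: x=[6.9225] v=[-0.4262]
Step 8: x=[6.8752] v=[-0.4731]
Step 9: x=[6.8237] v=[-0.5148]
Step 10: x=[6.7686] v=[-0.5508]
Step 11: x=[6.7105] v=[-0.5806]
Step 12: x=[6.6501] v=[-0.6040]
Step 13: x=[6.5880] v=[-0.6207]
Step 14: x=[6.5250] v=[-0.6305]
Step 15: x=[6.4617] v=[-0.6333]
Step 16: x=[6.3988] v=[-0.6290]
Step 17: x=[6.3370] v=[-0.6178]
Step 18: x=[6.2770] v=[-0.5997]
Step 19: x=[6.2195] v=[-0.5749]
Step 20: x=[6.1651] v=[-0.5437]
Step 21: x=[6.1145] v=[-0.5065]
Step 22: x=[6.0681] v=[-0.4637]
Step 23: x=[6.0265] v=[-0.4157]
Step 24: x=[5.9902] v=[-0.3631]
Step 25: x=[5.9596] v=[-0.3065]
Step 26: x=[5.9350] v=[-0.2465]
Step 27: x=[5.9166] v=[-0.1837]
Step 28: x=[5.9047] v=[-0.1189]
Step 29: x=[5.8994] v=[-0.0528]
Step 30: x=[5.9008] v=[0.0139]
First v>=0 after going negative at step 30, time=3.0000

Answer: 3.0000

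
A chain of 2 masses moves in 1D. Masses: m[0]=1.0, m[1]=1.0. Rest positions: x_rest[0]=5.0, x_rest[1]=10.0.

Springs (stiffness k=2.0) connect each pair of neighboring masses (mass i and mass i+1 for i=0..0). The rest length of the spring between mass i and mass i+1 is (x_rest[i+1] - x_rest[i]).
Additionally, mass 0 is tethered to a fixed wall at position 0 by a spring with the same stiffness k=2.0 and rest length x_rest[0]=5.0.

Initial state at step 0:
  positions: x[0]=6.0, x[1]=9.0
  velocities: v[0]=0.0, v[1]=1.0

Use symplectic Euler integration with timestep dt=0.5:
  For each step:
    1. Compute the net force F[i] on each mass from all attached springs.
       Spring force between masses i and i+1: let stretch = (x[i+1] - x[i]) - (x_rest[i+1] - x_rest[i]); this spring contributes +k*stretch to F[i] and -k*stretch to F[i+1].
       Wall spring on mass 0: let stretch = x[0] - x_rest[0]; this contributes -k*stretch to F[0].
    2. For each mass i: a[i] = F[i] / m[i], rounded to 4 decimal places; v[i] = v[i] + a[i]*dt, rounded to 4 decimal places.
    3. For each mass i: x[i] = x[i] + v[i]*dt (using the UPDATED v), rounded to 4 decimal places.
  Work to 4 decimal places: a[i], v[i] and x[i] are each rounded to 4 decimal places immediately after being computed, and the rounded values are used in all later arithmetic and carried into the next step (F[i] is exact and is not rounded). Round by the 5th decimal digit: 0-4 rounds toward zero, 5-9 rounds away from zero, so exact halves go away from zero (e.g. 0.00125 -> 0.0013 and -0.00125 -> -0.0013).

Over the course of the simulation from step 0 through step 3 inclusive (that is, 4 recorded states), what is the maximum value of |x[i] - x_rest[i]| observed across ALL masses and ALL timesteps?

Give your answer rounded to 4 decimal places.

Step 0: x=[6.0000 9.0000] v=[0.0000 1.0000]
Step 1: x=[4.5000 10.5000] v=[-3.0000 3.0000]
Step 2: x=[3.7500 11.5000] v=[-1.5000 2.0000]
Step 3: x=[5.0000 11.1250] v=[2.5000 -0.7500]
Max displacement = 1.5000

Answer: 1.5000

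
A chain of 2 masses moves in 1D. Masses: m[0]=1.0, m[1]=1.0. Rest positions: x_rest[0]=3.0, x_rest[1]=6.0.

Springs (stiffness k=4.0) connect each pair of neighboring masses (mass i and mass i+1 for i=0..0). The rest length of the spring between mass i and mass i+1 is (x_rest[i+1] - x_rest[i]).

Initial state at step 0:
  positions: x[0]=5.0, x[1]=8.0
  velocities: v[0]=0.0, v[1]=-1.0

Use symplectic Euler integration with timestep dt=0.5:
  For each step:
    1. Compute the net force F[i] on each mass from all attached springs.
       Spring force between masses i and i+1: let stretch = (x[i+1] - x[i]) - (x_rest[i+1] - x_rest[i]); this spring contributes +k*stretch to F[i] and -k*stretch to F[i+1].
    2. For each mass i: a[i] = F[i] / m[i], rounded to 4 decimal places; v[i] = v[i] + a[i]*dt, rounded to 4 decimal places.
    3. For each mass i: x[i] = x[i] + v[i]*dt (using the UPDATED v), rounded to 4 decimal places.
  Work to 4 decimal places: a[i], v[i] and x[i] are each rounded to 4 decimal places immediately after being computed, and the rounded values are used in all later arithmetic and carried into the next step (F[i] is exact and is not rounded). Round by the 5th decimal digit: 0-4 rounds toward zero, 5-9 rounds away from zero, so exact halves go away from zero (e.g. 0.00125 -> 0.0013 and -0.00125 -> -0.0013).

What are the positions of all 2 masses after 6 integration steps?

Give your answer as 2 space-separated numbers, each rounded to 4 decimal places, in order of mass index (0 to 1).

Step 0: x=[5.0000 8.0000] v=[0.0000 -1.0000]
Step 1: x=[5.0000 7.5000] v=[0.0000 -1.0000]
Step 2: x=[4.5000 7.5000] v=[-1.0000 0.0000]
Step 3: x=[4.0000 7.5000] v=[-1.0000 0.0000]
Step 4: x=[4.0000 7.0000] v=[0.0000 -1.0000]
Step 5: x=[4.0000 6.5000] v=[0.0000 -1.0000]
Step 6: x=[3.5000 6.5000] v=[-1.0000 0.0000]

Answer: 3.5000 6.5000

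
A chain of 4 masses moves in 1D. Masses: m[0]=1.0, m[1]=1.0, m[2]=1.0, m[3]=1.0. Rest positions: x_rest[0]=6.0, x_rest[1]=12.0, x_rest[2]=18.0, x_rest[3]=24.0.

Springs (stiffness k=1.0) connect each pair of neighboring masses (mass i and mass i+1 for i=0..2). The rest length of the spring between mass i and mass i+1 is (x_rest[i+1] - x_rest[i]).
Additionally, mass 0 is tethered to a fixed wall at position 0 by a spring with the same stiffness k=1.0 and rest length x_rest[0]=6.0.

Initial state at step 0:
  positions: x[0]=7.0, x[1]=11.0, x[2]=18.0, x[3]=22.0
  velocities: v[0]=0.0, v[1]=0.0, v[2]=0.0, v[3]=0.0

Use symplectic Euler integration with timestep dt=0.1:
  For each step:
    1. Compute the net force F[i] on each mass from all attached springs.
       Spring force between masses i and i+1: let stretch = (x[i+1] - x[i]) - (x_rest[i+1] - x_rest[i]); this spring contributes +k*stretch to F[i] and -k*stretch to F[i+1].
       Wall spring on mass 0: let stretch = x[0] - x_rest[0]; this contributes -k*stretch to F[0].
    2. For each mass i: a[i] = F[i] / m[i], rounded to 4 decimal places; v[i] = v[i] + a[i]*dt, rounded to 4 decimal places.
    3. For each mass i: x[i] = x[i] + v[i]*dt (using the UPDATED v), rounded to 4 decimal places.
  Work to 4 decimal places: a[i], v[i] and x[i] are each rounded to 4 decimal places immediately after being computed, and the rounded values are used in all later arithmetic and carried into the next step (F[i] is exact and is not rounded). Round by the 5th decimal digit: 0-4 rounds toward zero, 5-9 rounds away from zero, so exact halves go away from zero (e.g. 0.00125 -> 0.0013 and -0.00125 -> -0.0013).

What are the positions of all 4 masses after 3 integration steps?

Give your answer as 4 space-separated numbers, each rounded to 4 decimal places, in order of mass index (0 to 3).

Step 0: x=[7.0000 11.0000 18.0000 22.0000] v=[0.0000 0.0000 0.0000 0.0000]
Step 1: x=[6.9700 11.0300 17.9700 22.0200] v=[-0.3000 0.3000 -0.3000 0.2000]
Step 2: x=[6.9109 11.0888 17.9111 22.0595] v=[-0.5910 0.5880 -0.5890 0.3950]
Step 3: x=[6.8245 11.1740 17.8255 22.1175] v=[-0.8643 0.8524 -0.8564 0.5802]

Answer: 6.8245 11.1740 17.8255 22.1175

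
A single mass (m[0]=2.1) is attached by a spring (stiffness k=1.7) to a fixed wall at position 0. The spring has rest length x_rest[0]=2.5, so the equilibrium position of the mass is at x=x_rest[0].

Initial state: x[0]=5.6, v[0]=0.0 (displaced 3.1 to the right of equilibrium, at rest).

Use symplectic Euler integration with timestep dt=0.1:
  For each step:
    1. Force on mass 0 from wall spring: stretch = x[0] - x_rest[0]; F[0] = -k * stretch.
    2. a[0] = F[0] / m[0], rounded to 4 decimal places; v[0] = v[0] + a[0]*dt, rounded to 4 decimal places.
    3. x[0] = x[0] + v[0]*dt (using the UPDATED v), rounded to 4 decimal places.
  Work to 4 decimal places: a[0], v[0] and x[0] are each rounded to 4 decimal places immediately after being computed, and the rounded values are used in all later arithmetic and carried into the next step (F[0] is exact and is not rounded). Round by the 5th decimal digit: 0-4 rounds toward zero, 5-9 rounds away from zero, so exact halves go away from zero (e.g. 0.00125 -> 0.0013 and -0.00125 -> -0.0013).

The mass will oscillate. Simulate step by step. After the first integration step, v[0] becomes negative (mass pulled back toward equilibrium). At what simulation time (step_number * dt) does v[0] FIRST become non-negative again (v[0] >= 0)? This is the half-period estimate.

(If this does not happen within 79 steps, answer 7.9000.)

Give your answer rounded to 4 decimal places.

Step 0: x=[5.6000] v=[0.0000]
Step 1: x=[5.5749] v=[-0.2510]
Step 2: x=[5.5249] v=[-0.4999]
Step 3: x=[5.4504] v=[-0.7448]
Step 4: x=[5.3520] v=[-0.9836]
Step 5: x=[5.2306] v=[-1.2145]
Step 6: x=[5.0870] v=[-1.4356]
Step 7: x=[4.9225] v=[-1.6450]
Step 8: x=[4.7384] v=[-1.8411]
Step 9: x=[4.5362] v=[-2.0223]
Step 10: x=[4.3175] v=[-2.1871]
Step 11: x=[4.0841] v=[-2.3342]
Step 12: x=[3.8379] v=[-2.4624]
Step 13: x=[3.5808] v=[-2.5707]
Step 14: x=[3.3150] v=[-2.6582]
Step 15: x=[3.0426] v=[-2.7242]
Step 16: x=[2.7658] v=[-2.7681]
Step 17: x=[2.4868] v=[-2.7896]
Step 18: x=[2.2080] v=[-2.7885]
Step 19: x=[1.9315] v=[-2.7649]
Step 20: x=[1.6596] v=[-2.7189]
Step 21: x=[1.3945] v=[-2.6509]
Step 22: x=[1.1384] v=[-2.5614]
Step 23: x=[0.8933] v=[-2.4512]
Step 24: x=[0.6612] v=[-2.3211]
Step 25: x=[0.4440] v=[-2.1722]
Step 26: x=[0.2434] v=[-2.0058]
Step 27: x=[0.0611] v=[-1.8231]
Step 28: x=[-0.1015] v=[-1.6257]
Step 29: x=[-0.2430] v=[-1.4151]
Step 30: x=[-0.3623] v=[-1.1931]
Step 31: x=[-0.4584] v=[-0.9614]
Step 32: x=[-0.5306] v=[-0.7219]
Step 33: x=[-0.5783] v=[-0.4766]
Step 34: x=[-0.6010] v=[-0.2274]
Step 35: x=[-0.5986] v=[0.0236]
First v>=0 after going negative at step 35, time=3.5000

Answer: 3.5000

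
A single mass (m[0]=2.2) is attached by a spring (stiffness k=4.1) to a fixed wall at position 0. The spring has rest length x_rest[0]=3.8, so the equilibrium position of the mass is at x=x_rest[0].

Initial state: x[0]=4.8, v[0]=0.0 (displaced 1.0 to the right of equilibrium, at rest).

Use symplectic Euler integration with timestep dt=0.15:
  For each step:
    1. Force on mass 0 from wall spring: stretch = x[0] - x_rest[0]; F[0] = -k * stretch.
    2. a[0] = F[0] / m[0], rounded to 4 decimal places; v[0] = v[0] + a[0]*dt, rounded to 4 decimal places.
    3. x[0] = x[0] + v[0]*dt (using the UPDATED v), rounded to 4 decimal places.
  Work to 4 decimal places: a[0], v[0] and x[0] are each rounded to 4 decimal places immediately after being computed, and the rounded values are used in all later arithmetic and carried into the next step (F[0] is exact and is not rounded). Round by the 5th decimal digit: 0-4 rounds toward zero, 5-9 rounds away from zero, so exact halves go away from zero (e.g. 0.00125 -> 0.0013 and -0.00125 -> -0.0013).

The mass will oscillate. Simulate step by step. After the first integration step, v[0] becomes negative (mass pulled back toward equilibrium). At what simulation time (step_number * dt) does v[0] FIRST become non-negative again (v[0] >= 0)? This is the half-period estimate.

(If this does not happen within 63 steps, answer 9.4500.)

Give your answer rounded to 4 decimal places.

Answer: 2.4000

Derivation:
Step 0: x=[4.8000] v=[0.0000]
Step 1: x=[4.7581] v=[-0.2795]
Step 2: x=[4.6760] v=[-0.5473]
Step 3: x=[4.5572] v=[-0.7922]
Step 4: x=[4.4066] v=[-1.0039]
Step 5: x=[4.2306] v=[-1.1735]
Step 6: x=[4.0365] v=[-1.2939]
Step 7: x=[3.8325] v=[-1.3600]
Step 8: x=[3.6271] v=[-1.3691]
Step 9: x=[3.4290] v=[-1.3208]
Step 10: x=[3.2464] v=[-1.2171]
Step 11: x=[3.0871] v=[-1.0623]
Step 12: x=[2.9577] v=[-0.8630]
Step 13: x=[2.8636] v=[-0.6275]
Step 14: x=[2.8087] v=[-0.3657]
Step 15: x=[2.7954] v=[-0.0886]
Step 16: x=[2.8242] v=[0.1922]
First v>=0 after going negative at step 16, time=2.4000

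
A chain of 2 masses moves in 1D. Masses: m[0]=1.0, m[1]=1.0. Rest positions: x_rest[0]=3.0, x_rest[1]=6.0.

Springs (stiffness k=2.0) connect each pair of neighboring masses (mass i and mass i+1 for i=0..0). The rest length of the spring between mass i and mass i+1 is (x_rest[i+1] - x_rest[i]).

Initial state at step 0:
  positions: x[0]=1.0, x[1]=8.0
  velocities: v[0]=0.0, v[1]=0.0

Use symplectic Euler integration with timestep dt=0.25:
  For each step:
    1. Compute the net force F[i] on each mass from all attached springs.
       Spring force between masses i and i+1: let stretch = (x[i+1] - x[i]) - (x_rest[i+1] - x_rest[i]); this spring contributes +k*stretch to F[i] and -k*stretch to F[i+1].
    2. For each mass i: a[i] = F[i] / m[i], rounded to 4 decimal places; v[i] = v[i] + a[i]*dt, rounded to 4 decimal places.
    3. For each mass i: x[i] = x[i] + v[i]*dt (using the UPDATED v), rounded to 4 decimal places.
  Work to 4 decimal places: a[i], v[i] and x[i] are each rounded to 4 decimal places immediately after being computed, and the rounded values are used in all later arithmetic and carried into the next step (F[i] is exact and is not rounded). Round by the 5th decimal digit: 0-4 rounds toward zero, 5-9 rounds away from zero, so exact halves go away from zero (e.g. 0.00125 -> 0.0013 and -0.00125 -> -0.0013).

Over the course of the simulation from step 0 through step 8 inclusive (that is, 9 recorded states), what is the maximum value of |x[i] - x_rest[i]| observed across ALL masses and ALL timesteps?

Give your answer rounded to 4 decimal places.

Step 0: x=[1.0000 8.0000] v=[0.0000 0.0000]
Step 1: x=[1.5000 7.5000] v=[2.0000 -2.0000]
Step 2: x=[2.3750 6.6250] v=[3.5000 -3.5000]
Step 3: x=[3.4063 5.5938] v=[4.1250 -4.1250]
Step 4: x=[4.3360 4.6641] v=[3.7188 -3.7188]
Step 5: x=[4.9317 4.0684] v=[2.3829 -2.3829]
Step 6: x=[5.0445 3.9556] v=[0.4513 -0.4513]
Step 7: x=[4.6462 4.3539] v=[-1.5932 1.5932]
Step 8: x=[3.8364 5.1638] v=[-3.2394 3.2394]
Max displacement = 2.0445

Answer: 2.0445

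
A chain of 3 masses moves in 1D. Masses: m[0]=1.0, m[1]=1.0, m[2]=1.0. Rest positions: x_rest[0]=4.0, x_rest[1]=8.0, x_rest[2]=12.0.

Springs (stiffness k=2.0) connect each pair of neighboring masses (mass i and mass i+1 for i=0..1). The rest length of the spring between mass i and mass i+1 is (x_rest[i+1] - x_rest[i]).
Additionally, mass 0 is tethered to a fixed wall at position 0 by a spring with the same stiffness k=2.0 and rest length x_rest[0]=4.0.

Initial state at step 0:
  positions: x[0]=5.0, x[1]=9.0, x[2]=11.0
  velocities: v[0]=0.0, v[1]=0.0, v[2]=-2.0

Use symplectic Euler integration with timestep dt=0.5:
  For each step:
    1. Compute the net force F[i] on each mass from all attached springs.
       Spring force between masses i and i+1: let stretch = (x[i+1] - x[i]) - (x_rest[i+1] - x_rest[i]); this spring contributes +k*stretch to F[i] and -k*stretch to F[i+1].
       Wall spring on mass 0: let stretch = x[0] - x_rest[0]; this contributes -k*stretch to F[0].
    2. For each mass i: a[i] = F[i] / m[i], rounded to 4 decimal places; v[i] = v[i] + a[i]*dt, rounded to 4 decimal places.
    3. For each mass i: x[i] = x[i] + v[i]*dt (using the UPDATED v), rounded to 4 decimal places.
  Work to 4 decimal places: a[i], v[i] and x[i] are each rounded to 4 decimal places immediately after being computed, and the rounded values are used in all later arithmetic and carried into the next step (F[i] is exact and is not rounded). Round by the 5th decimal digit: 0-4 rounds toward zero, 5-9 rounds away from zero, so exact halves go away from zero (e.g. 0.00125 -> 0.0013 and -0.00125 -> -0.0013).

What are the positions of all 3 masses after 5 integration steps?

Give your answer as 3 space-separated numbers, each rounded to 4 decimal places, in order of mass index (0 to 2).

Step 0: x=[5.0000 9.0000 11.0000] v=[0.0000 0.0000 -2.0000]
Step 1: x=[4.5000 8.0000 11.0000] v=[-1.0000 -2.0000 0.0000]
Step 2: x=[3.5000 6.7500 11.5000] v=[-2.0000 -2.5000 1.0000]
Step 3: x=[2.3750 6.2500 11.6250] v=[-2.2500 -1.0000 0.2500]
Step 4: x=[2.0000 6.5000 11.0625] v=[-0.7500 0.5000 -1.1250]
Step 5: x=[2.8750 6.7813 10.2188] v=[1.7500 0.5625 -1.6875]

Answer: 2.8750 6.7813 10.2188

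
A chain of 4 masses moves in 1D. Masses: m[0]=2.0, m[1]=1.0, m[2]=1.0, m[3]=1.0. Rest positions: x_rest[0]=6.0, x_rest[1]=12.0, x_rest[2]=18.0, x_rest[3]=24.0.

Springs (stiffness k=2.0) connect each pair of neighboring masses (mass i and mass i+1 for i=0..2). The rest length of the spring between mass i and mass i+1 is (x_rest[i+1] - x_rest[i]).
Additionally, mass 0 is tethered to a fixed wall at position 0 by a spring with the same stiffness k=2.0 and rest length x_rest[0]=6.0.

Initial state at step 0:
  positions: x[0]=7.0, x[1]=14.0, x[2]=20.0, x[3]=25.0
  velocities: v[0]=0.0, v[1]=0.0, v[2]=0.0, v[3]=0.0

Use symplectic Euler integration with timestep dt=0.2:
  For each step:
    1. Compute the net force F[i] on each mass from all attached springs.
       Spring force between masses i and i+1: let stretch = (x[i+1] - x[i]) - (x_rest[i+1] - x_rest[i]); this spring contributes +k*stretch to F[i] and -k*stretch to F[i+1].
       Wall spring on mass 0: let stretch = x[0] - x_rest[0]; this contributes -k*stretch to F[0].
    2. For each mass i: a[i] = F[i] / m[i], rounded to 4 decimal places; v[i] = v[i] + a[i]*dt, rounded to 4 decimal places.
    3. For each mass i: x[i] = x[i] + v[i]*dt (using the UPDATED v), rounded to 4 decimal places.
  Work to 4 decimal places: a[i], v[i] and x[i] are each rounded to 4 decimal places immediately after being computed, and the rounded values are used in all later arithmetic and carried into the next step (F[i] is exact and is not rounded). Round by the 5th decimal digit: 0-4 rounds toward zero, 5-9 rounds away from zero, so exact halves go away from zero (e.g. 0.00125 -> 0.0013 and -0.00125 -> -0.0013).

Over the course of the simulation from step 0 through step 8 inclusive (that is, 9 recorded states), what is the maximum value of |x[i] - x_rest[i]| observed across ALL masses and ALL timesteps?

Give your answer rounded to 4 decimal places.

Step 0: x=[7.0000 14.0000 20.0000 25.0000] v=[0.0000 0.0000 0.0000 0.0000]
Step 1: x=[7.0000 13.9200 19.9200 25.0800] v=[0.0000 -0.4000 -0.4000 0.4000]
Step 2: x=[6.9968 13.7664 19.7728 25.2272] v=[-0.0160 -0.7680 -0.7360 0.7360]
Step 3: x=[6.9845 13.5517 19.5814 25.4180] v=[-0.0614 -1.0733 -0.9568 0.9542]
Step 4: x=[6.9555 13.2940 19.3746 25.6219] v=[-0.1449 -1.2883 -1.0340 1.0196]
Step 5: x=[6.9018 13.0157 19.1811 25.8060] v=[-0.2683 -1.3915 -0.9673 0.9207]
Step 6: x=[6.8166 12.7415 19.0244 25.9401] v=[-0.4259 -1.3709 -0.7835 0.6707]
Step 7: x=[6.6958 12.4960 18.9183 26.0010] v=[-0.6042 -1.2277 -0.5304 0.3044]
Step 8: x=[6.5391 12.3002 18.8651 25.9753] v=[-0.7833 -0.9789 -0.2662 -0.1287]
Max displacement = 2.0010

Answer: 2.0010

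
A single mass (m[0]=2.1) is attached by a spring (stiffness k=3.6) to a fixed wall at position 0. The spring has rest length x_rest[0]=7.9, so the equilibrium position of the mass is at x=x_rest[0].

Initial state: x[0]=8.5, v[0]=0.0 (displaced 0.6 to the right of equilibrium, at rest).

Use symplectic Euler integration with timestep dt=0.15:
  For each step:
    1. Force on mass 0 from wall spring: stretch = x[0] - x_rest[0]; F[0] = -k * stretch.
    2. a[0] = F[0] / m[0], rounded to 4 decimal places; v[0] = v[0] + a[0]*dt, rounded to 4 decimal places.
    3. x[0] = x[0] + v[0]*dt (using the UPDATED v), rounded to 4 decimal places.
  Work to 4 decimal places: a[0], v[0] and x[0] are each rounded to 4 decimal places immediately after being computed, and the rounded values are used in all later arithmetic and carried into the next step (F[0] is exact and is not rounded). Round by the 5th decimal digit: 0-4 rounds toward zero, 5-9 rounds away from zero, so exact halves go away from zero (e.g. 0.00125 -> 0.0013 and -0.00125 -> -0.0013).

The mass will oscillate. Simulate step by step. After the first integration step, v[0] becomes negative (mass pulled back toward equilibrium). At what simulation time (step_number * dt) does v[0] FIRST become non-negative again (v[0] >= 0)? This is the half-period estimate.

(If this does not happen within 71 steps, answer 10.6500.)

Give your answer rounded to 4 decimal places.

Step 0: x=[8.5000] v=[0.0000]
Step 1: x=[8.4769] v=[-0.1543]
Step 2: x=[8.4315] v=[-0.3027]
Step 3: x=[8.3656] v=[-0.4394]
Step 4: x=[8.2817] v=[-0.5591]
Step 5: x=[8.1831] v=[-0.6572]
Step 6: x=[8.0736] v=[-0.7300]
Step 7: x=[7.9574] v=[-0.7746]
Step 8: x=[7.8390] v=[-0.7894]
Step 9: x=[7.7229] v=[-0.7737]
Step 10: x=[7.6137] v=[-0.7282]
Step 11: x=[7.5155] v=[-0.6546]
Step 12: x=[7.4321] v=[-0.5557]
Step 13: x=[7.3668] v=[-0.4354]
Step 14: x=[7.3221] v=[-0.2983]
Step 15: x=[7.2996] v=[-0.1497]
Step 16: x=[7.3003] v=[0.0047]
First v>=0 after going negative at step 16, time=2.4000

Answer: 2.4000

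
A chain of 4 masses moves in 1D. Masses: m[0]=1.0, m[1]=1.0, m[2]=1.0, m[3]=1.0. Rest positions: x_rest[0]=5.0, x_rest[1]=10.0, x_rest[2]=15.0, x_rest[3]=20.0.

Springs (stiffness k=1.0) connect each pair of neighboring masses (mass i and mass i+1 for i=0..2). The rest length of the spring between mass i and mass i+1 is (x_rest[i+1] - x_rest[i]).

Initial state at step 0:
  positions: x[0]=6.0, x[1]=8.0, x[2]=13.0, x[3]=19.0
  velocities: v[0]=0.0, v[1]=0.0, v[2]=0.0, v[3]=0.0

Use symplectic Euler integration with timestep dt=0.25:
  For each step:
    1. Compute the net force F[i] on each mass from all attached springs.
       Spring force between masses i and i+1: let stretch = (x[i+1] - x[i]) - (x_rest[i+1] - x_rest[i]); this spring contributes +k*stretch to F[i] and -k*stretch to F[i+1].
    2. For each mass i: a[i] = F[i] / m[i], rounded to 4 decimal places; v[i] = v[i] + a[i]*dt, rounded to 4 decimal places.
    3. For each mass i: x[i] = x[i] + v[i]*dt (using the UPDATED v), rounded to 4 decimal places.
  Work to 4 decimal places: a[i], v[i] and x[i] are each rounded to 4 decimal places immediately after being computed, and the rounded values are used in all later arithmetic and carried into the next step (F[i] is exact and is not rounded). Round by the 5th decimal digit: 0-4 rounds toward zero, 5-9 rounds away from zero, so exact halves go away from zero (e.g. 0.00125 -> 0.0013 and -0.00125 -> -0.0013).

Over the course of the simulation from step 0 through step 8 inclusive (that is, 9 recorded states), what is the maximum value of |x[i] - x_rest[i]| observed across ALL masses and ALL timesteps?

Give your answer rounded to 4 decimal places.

Answer: 2.1609

Derivation:
Step 0: x=[6.0000 8.0000 13.0000 19.0000] v=[0.0000 0.0000 0.0000 0.0000]
Step 1: x=[5.8125 8.1875 13.0625 18.9375] v=[-0.7500 0.7500 0.2500 -0.2500]
Step 2: x=[5.4609 8.5313 13.1875 18.8203] v=[-1.4063 1.3750 0.5000 -0.4688]
Step 3: x=[4.9887 8.9742 13.3736 18.6636] v=[-1.8887 1.7715 0.7442 -0.6270]
Step 4: x=[4.4531 9.4430 13.6153 18.4887] v=[-2.1423 1.8750 0.9669 -0.6995]
Step 5: x=[3.9169 9.8607 13.9009 18.3217] v=[-2.1448 1.6706 1.1422 -0.6679]
Step 6: x=[3.4397 10.1594 14.2103 18.1909] v=[-1.9089 1.1947 1.2374 -0.5231]
Step 7: x=[3.0700 10.2913 14.5153 18.1238] v=[-1.4790 0.5275 1.2198 -0.2683]
Step 8: x=[2.8391 10.2359 14.7818 18.1437] v=[-0.9237 -0.2218 1.0659 0.0796]
Max displacement = 2.1609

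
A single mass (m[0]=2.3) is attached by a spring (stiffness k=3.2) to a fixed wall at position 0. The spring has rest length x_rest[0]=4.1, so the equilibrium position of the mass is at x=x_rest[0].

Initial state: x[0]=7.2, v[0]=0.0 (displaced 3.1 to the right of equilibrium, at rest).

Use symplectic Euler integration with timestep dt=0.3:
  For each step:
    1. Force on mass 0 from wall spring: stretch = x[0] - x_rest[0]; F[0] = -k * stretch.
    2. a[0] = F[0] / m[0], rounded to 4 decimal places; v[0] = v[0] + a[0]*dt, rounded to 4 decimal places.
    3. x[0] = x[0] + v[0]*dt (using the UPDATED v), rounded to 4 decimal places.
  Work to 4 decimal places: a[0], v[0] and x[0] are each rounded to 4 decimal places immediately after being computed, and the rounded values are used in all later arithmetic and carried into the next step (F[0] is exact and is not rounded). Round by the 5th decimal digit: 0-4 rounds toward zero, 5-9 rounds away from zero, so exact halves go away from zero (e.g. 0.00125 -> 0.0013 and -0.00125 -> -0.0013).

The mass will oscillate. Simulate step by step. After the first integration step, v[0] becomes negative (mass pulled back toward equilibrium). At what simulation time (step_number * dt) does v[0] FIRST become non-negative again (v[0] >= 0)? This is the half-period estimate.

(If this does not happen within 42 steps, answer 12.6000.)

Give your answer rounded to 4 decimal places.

Step 0: x=[7.2000] v=[0.0000]
Step 1: x=[6.8118] v=[-1.2939]
Step 2: x=[6.0841] v=[-2.4258]
Step 3: x=[5.1079] v=[-3.2540]
Step 4: x=[4.0055] v=[-3.6747]
Step 5: x=[2.9149] v=[-3.6353]
Step 6: x=[1.9727] v=[-3.1407]
Step 7: x=[1.2969] v=[-2.2528]
Step 8: x=[0.9721] v=[-1.0828]
Step 9: x=[1.0389] v=[0.2228]
First v>=0 after going negative at step 9, time=2.7000

Answer: 2.7000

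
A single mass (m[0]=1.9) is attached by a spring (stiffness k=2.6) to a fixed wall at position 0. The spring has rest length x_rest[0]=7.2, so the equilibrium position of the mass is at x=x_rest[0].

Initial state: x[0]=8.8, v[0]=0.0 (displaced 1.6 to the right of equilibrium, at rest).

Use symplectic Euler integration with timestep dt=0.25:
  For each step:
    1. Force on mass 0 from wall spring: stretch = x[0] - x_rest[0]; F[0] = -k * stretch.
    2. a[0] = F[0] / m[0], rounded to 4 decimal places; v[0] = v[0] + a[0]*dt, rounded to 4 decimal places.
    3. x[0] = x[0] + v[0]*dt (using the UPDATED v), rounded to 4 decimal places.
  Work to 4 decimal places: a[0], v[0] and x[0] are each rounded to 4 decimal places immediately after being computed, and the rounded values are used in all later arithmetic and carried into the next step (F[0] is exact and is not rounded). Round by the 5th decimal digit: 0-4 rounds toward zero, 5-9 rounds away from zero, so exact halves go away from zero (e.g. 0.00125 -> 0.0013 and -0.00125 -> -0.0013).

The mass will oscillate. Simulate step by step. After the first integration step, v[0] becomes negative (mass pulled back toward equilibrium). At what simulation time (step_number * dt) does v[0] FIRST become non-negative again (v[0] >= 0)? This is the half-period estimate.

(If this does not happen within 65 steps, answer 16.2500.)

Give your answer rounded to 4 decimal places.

Step 0: x=[8.8000] v=[0.0000]
Step 1: x=[8.6632] v=[-0.5474]
Step 2: x=[8.4012] v=[-1.0480]
Step 3: x=[8.0365] v=[-1.4589]
Step 4: x=[7.6002] v=[-1.7451]
Step 5: x=[7.1297] v=[-1.8820]
Step 6: x=[6.6652] v=[-1.8580]
Step 7: x=[6.2464] v=[-1.6751]
Step 8: x=[5.9092] v=[-1.3489]
Step 9: x=[5.6824] v=[-0.9073]
Step 10: x=[5.5854] v=[-0.3881]
Step 11: x=[5.6265] v=[0.1643]
First v>=0 after going negative at step 11, time=2.7500

Answer: 2.7500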